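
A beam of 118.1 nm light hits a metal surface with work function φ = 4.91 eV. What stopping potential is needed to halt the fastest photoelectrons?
5.5882 V

The stopping potential V_s satisfies: eV_s = KE_max

First, find KE_max using Einstein's equation:
E_photon = hc/λ = 10.4982 eV
KE_max = E_photon - φ = 10.4982 - 4.91 = 5.5882 eV

Since eV_s = KE_max:
V_s = KE_max/e = 5.5882 V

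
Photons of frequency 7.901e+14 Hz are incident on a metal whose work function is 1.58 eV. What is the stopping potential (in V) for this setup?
1.6876 V

The stopping potential V_s satisfies: eV_s = KE_max

First, find KE_max using Einstein's equation:
E_photon = hf = (6.626×10⁻³⁴ J·s)(7.901e+14 Hz) = 3.2676 eV
KE_max = E_photon - φ = 3.2676 - 1.58 = 1.6876 eV

Since eV_s = KE_max:
V_s = KE_max/e = 1.6876 V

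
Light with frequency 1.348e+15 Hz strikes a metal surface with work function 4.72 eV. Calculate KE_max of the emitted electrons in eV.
0.8549 eV

Using Einstein's photoelectric equation: KE_max = hf - φ

First, calculate the photon energy:
E_photon = hf = (6.626×10⁻³⁴ J·s)(1.348e+15 Hz)
E_photon = 5.5749 eV

Then, the maximum kinetic energy:
KE_max = E_photon - φ = 5.5749 eV - 4.72 eV = 0.8549 eV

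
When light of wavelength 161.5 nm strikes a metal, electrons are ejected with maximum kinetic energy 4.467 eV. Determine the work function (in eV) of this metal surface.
3.21 eV

From Einstein's photoelectric equation: KE_max = hf - φ = hc/λ - φ

Rearranging for φ:
φ = hc/λ - KE_max

Calculate photon energy:
E_photon = hc/λ = 7.6770 eV

Therefore:
φ = 7.6770 - 4.467 = 3.21 eV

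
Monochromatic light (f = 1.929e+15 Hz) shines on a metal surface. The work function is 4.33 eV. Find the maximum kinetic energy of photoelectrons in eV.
3.6477 eV

Using Einstein's photoelectric equation: KE_max = hf - φ

First, calculate the photon energy:
E_photon = hf = (6.626×10⁻³⁴ J·s)(1.929e+15 Hz)
E_photon = 7.9777 eV

Then, the maximum kinetic energy:
KE_max = E_photon - φ = 7.9777 eV - 4.33 eV = 3.6477 eV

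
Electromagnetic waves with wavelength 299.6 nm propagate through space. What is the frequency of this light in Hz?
1.0006e+15 Hz

Using the wave equation: c = fλ

Solving for frequency:
f = c/λ = (3×10⁸ m/s) / (299.6×10⁻⁹ m)
f = 1.0006e+15 Hz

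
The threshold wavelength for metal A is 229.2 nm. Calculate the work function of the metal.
5.41 eV

At the threshold wavelength, photon energy equals work function:
φ = hc/λ₀

Calculating:
φ = (6.626×10⁻³⁴ J·s)(3×10⁸ m/s) / (229.2×10⁻⁹ m)
φ = 5.41 eV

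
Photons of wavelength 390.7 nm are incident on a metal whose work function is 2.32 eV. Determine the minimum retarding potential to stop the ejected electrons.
0.8534 V

The stopping potential V_s satisfies: eV_s = KE_max

First, find KE_max using Einstein's equation:
E_photon = hc/λ = 3.1734 eV
KE_max = E_photon - φ = 3.1734 - 2.32 = 0.8534 eV

Since eV_s = KE_max:
V_s = KE_max/e = 0.8534 V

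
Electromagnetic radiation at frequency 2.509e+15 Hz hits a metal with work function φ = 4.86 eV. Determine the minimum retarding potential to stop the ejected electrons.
5.5164 V

The stopping potential V_s satisfies: eV_s = KE_max

First, find KE_max using Einstein's equation:
E_photon = hf = (6.626×10⁻³⁴ J·s)(2.509e+15 Hz) = 10.3764 eV
KE_max = E_photon - φ = 10.3764 - 4.86 = 5.5164 eV

Since eV_s = KE_max:
V_s = KE_max/e = 5.5164 V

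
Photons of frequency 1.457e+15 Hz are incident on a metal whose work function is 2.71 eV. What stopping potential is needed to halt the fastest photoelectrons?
3.3157 V

The stopping potential V_s satisfies: eV_s = KE_max

First, find KE_max using Einstein's equation:
E_photon = hf = (6.626×10⁻³⁴ J·s)(1.457e+15 Hz) = 6.0257 eV
KE_max = E_photon - φ = 6.0257 - 2.71 = 3.3157 eV

Since eV_s = KE_max:
V_s = KE_max/e = 3.3157 V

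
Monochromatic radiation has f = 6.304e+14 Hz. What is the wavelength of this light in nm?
475.56 nm

Using the wave equation: c = fλ

Solving for wavelength:
λ = c/f = (3×10⁸ m/s) / (6.304e+14 Hz)
λ = 475.56 nm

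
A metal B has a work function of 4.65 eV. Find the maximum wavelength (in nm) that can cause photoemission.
266.63 nm

The threshold wavelength is when the photon energy equals the work function:
hc/λ₀ = φ

Solving for λ₀:
λ₀ = hc/φ = (6.626×10⁻³⁴ J·s)(3×10⁸ m/s) / (4.65 eV × 1.602×10⁻¹⁹ J/eV)
λ₀ = 266.63 nm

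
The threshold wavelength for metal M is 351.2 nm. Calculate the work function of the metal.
3.53 eV

At the threshold wavelength, photon energy equals work function:
φ = hc/λ₀

Calculating:
φ = (6.626×10⁻³⁴ J·s)(3×10⁸ m/s) / (351.2×10⁻⁹ m)
φ = 3.53 eV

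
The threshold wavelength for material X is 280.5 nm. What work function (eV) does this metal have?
4.42 eV

At the threshold wavelength, photon energy equals work function:
φ = hc/λ₀

Calculating:
φ = (6.626×10⁻³⁴ J·s)(3×10⁸ m/s) / (280.5×10⁻⁹ m)
φ = 4.42 eV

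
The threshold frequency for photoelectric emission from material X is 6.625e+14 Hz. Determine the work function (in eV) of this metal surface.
2.74 eV

At the threshold frequency, photon energy equals work function:
φ = hf₀

Calculating:
φ = (6.626×10⁻³⁴ J·s)(6.625e+14 Hz)
φ = 2.74 eV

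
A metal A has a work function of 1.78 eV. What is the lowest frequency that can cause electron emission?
4.3040e+14 Hz

The threshold frequency is when the photon energy equals the work function:
hf₀ = φ

Solving for f₀:
f₀ = φ/h = (1.78 eV × 1.602×10⁻¹⁹ J/eV) / (6.626×10⁻³⁴ J·s)
f₀ = 4.3040e+14 Hz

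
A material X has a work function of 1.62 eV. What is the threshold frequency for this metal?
3.9171e+14 Hz

The threshold frequency is when the photon energy equals the work function:
hf₀ = φ

Solving for f₀:
f₀ = φ/h = (1.62 eV × 1.602×10⁻¹⁹ J/eV) / (6.626×10⁻³⁴ J·s)
f₀ = 3.9171e+14 Hz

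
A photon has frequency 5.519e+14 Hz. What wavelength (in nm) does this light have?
543.20 nm

Using the wave equation: c = fλ

Solving for wavelength:
λ = c/f = (3×10⁸ m/s) / (5.519e+14 Hz)
λ = 543.20 nm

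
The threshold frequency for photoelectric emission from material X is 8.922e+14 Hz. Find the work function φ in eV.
3.69 eV

At the threshold frequency, photon energy equals work function:
φ = hf₀

Calculating:
φ = (6.626×10⁻³⁴ J·s)(8.922e+14 Hz)
φ = 3.69 eV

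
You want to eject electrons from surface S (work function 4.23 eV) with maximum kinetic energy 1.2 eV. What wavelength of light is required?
228.33 nm

From Einstein's equation: KE_max = hc/λ - φ

Rearranging for λ:
hc/λ = KE_max + φ
λ = hc/(KE_max + φ)

Required photon energy:
E_photon = KE_max + φ = 1.2 + 4.23 = 5.43 eV

Required wavelength:
λ = hc/E_photon = (6.626×10⁻³⁴)(3×10⁸) / (5.43 × 1.602×10⁻¹⁹)
λ = 228.33 nm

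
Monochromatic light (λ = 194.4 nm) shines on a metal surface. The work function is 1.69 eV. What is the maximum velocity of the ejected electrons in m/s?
1.2841e+06 m/s

First, find the maximum kinetic energy:
E_photon = hc/λ = 6.3778 eV
KE_max = E_photon - φ = 6.3778 - 1.69 = 4.6878 eV

Convert to Joules: KE_max = 4.6878 × 1.602×10⁻¹⁹ J = 7.5107e-19 J

Then use KE = ½mv² to find velocity:
v = √(2·KE/m) = √(2 × 7.5107e-19 J / 9.109e-31 kg)
v = 1.2841e+06 m/s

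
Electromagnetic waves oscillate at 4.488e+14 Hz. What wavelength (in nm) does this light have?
667.99 nm

Using the wave equation: c = fλ

Solving for wavelength:
λ = c/f = (3×10⁸ m/s) / (4.488e+14 Hz)
λ = 667.99 nm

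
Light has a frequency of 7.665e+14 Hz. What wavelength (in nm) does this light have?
391.12 nm

Using the wave equation: c = fλ

Solving for wavelength:
λ = c/f = (3×10⁸ m/s) / (7.665e+14 Hz)
λ = 391.12 nm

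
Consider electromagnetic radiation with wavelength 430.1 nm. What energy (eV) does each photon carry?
2.8827 eV

Using E = hf = hc/λ:

E = hc/λ = (6.626×10⁻³⁴ J·s)(3×10⁸ m/s) / (430.1×10⁻⁹ m)
E = 2.8827 eV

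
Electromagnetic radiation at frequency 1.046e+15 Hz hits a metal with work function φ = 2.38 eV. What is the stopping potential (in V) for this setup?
1.9459 V

The stopping potential V_s satisfies: eV_s = KE_max

First, find KE_max using Einstein's equation:
E_photon = hf = (6.626×10⁻³⁴ J·s)(1.046e+15 Hz) = 4.3259 eV
KE_max = E_photon - φ = 4.3259 - 2.38 = 1.9459 eV

Since eV_s = KE_max:
V_s = KE_max/e = 1.9459 V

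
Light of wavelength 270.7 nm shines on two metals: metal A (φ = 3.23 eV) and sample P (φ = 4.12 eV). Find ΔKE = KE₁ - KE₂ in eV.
0.8900 eV

Using KE_max = hc/λ - φ for each metal:

Photon energy: E = hc/λ = 4.5801 eV

For metal A (φ₁ = 3.23 eV):
KE₁ = E - φ₁ = 4.5801 - 3.23 = 1.3501 eV

For sample P (φ₂ = 4.12 eV):
KE₂ = E - φ₂ = 4.5801 - 4.12 = 0.4601 eV

Difference:
ΔKE = KE₁ - KE₂ = 1.3501 - 0.4601 = 0.8900 eV

Note: The difference equals the difference in work functions: 4.12 - 3.23 = 0.89 eV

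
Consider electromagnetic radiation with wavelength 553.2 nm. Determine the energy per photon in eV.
2.2412 eV

Using E = hf = hc/λ:

E = hc/λ = (6.626×10⁻³⁴ J·s)(3×10⁸ m/s) / (553.2×10⁻⁹ m)
E = 2.2412 eV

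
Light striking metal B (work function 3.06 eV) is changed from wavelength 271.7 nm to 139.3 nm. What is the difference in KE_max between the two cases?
4.3372 eV

Using Einstein's equation: KE_max = hc/λ - φ

For λ₁ = 271.7 nm:
KE₁ = hc/λ₁ - φ = 4.5633 - 3.06 = 1.5033 eV

For λ₂ = 139.3 nm:
KE₂ = hc/λ₂ - φ = 8.9005 - 3.06 = 5.8405 eV

Change in KE:
ΔKE = KE₂ - KE₁ = 5.8405 - 1.5033 = 4.3372 eV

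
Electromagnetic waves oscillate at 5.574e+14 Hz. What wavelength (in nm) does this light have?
537.84 nm

Using the wave equation: c = fλ

Solving for wavelength:
λ = c/f = (3×10⁸ m/s) / (5.574e+14 Hz)
λ = 537.84 nm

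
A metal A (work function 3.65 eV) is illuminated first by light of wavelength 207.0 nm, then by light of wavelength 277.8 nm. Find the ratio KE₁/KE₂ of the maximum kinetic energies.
2.8774

Using Einstein's equation: KE_max = hc/λ - φ

For λ₁ = 207.0 nm:
E₁ = hc/λ₁ = 5.9896 eV
KE₁ = E₁ - φ = 5.9896 - 3.65 = 2.3396 eV

For λ₂ = 277.8 nm:
E₂ = hc/λ₂ = 4.4631 eV
KE₂ = E₂ - φ = 4.4631 - 3.65 = 0.8131 eV

Ratio: KE₁/KE₂ = 2.3396/0.8131 = 2.8774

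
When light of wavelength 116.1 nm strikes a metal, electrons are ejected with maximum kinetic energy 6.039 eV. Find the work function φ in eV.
4.64 eV

From Einstein's photoelectric equation: KE_max = hf - φ = hc/λ - φ

Rearranging for φ:
φ = hc/λ - KE_max

Calculate photon energy:
E_photon = hc/λ = 10.6791 eV

Therefore:
φ = 10.6791 - 6.039 = 4.64 eV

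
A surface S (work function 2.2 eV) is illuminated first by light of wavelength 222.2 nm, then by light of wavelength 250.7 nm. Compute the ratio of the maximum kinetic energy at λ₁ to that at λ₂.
1.2310

Using Einstein's equation: KE_max = hc/λ - φ

For λ₁ = 222.2 nm:
E₁ = hc/λ₁ = 5.5798 eV
KE₁ = E₁ - φ = 5.5798 - 2.2 = 3.3798 eV

For λ₂ = 250.7 nm:
E₂ = hc/λ₂ = 4.9455 eV
KE₂ = E₂ - φ = 4.9455 - 2.2 = 2.7455 eV

Ratio: KE₁/KE₂ = 3.3798/2.7455 = 1.2310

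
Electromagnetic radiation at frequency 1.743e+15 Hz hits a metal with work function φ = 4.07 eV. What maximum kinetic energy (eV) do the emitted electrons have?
3.1385 eV

Using Einstein's photoelectric equation: KE_max = hf - φ

First, calculate the photon energy:
E_photon = hf = (6.626×10⁻³⁴ J·s)(1.743e+15 Hz)
E_photon = 7.2085 eV

Then, the maximum kinetic energy:
KE_max = E_photon - φ = 7.2085 eV - 4.07 eV = 3.1385 eV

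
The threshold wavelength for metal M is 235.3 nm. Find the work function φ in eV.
5.27 eV

At the threshold wavelength, photon energy equals work function:
φ = hc/λ₀

Calculating:
φ = (6.626×10⁻³⁴ J·s)(3×10⁸ m/s) / (235.3×10⁻⁹ m)
φ = 5.27 eV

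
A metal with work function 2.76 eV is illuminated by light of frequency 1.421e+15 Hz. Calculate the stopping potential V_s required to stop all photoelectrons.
3.1168 V

The stopping potential V_s satisfies: eV_s = KE_max

First, find KE_max using Einstein's equation:
E_photon = hf = (6.626×10⁻³⁴ J·s)(1.421e+15 Hz) = 5.8768 eV
KE_max = E_photon - φ = 5.8768 - 2.76 = 3.1168 eV

Since eV_s = KE_max:
V_s = KE_max/e = 3.1168 V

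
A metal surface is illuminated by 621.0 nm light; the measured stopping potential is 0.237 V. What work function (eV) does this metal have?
1.76 eV

The stopping potential gives the maximum kinetic energy: KE_max = eV_s = 0.237 eV

From Einstein's photoelectric equation: KE_max = hc/λ - φ
Rearranging: φ = hc/λ - KE_max

Calculate photon energy:
E_photon = hc/λ = (6.626×10⁻³⁴ J·s)(3×10⁸ m/s) / (621.0×10⁻⁹ m) = 1.9965 eV

Therefore:
φ = 1.9965 - 0.237 = 1.76 eV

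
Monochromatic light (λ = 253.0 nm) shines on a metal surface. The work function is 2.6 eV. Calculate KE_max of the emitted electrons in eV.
2.3006 eV

Using Einstein's photoelectric equation: KE_max = hf - φ = hc/λ - φ

First, calculate the photon energy:
E_photon = hc/λ = (6.626×10⁻³⁴ J·s)(3×10⁸ m/s) / (253.0×10⁻⁹ m)
E_photon = 4.9006 eV

Then, the maximum kinetic energy:
KE_max = E_photon - φ = 4.9006 eV - 2.6 eV = 2.3006 eV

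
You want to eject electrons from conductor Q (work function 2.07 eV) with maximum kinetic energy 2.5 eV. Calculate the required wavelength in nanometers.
271.30 nm

From Einstein's equation: KE_max = hc/λ - φ

Rearranging for λ:
hc/λ = KE_max + φ
λ = hc/(KE_max + φ)

Required photon energy:
E_photon = KE_max + φ = 2.5 + 2.07 = 4.57 eV

Required wavelength:
λ = hc/E_photon = (6.626×10⁻³⁴)(3×10⁸) / (4.57 × 1.602×10⁻¹⁹)
λ = 271.30 nm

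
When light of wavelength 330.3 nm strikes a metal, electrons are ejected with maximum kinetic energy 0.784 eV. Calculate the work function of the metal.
2.97 eV

From Einstein's photoelectric equation: KE_max = hf - φ = hc/λ - φ

Rearranging for φ:
φ = hc/λ - KE_max

Calculate photon energy:
E_photon = hc/λ = 3.7537 eV

Therefore:
φ = 3.7537 - 0.784 = 2.97 eV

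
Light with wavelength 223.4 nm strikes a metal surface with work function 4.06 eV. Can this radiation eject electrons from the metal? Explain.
Yes

For photoemission, the photon energy must exceed the work function.

Photon energy: E = hc/λ = 5.5499 eV
Work function: φ = 4.06 eV

Since E_photon (5.5499 eV) > φ (4.06 eV), photoemission WILL occur.
The threshold wavelength is λ₀ = hc/φ = 305.4 nm.
Since 223.4 nm < 305.4 nm, the light has sufficient energy.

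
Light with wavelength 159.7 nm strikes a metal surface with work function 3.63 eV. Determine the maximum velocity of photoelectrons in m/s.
1.2058e+06 m/s

First, find the maximum kinetic energy:
E_photon = hc/λ = 7.7636 eV
KE_max = E_photon - φ = 7.7636 - 3.63 = 4.1336 eV

Convert to Joules: KE_max = 4.1336 × 1.602×10⁻¹⁹ J = 6.6227e-19 J

Then use KE = ½mv² to find velocity:
v = √(2·KE/m) = √(2 × 6.6227e-19 J / 9.109e-31 kg)
v = 1.2058e+06 m/s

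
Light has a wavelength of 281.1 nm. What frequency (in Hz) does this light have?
1.0665e+15 Hz

Using the wave equation: c = fλ

Solving for frequency:
f = c/λ = (3×10⁸ m/s) / (281.1×10⁻⁹ m)
f = 1.0665e+15 Hz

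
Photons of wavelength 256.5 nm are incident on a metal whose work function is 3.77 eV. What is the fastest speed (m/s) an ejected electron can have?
6.1169e+05 m/s

First, find the maximum kinetic energy:
E_photon = hc/λ = 4.8337 eV
KE_max = E_photon - φ = 4.8337 - 3.77 = 1.0637 eV

Convert to Joules: KE_max = 1.0637 × 1.602×10⁻¹⁹ J = 1.7042e-19 J

Then use KE = ½mv² to find velocity:
v = √(2·KE/m) = √(2 × 1.7042e-19 J / 9.109e-31 kg)
v = 6.1169e+05 m/s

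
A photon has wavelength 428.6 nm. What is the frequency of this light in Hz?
6.9947e+14 Hz

Using the wave equation: c = fλ

Solving for frequency:
f = c/λ = (3×10⁸ m/s) / (428.6×10⁻⁹ m)
f = 6.9947e+14 Hz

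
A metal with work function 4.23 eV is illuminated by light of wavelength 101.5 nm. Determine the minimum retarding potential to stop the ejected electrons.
7.9852 V

The stopping potential V_s satisfies: eV_s = KE_max

First, find KE_max using Einstein's equation:
E_photon = hc/λ = 12.2152 eV
KE_max = E_photon - φ = 12.2152 - 4.23 = 7.9852 eV

Since eV_s = KE_max:
V_s = KE_max/e = 7.9852 V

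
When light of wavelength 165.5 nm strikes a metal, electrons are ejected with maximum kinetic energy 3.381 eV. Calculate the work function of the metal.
4.11 eV

From Einstein's photoelectric equation: KE_max = hf - φ = hc/λ - φ

Rearranging for φ:
φ = hc/λ - KE_max

Calculate photon energy:
E_photon = hc/λ = 7.4915 eV

Therefore:
φ = 7.4915 - 3.381 = 4.11 eV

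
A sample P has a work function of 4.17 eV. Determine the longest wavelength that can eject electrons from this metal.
297.32 nm

The threshold wavelength is when the photon energy equals the work function:
hc/λ₀ = φ

Solving for λ₀:
λ₀ = hc/φ = (6.626×10⁻³⁴ J·s)(3×10⁸ m/s) / (4.17 eV × 1.602×10⁻¹⁹ J/eV)
λ₀ = 297.32 nm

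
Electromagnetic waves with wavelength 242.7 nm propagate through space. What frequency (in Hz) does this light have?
1.2352e+15 Hz

Using the wave equation: c = fλ

Solving for frequency:
f = c/λ = (3×10⁸ m/s) / (242.7×10⁻⁹ m)
f = 1.2352e+15 Hz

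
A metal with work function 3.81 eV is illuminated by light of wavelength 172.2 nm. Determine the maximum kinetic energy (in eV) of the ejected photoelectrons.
3.3900 eV

Using Einstein's photoelectric equation: KE_max = hf - φ = hc/λ - φ

First, calculate the photon energy:
E_photon = hc/λ = (6.626×10⁻³⁴ J·s)(3×10⁸ m/s) / (172.2×10⁻⁹ m)
E_photon = 7.2000 eV

Then, the maximum kinetic energy:
KE_max = E_photon - φ = 7.2000 eV - 3.81 eV = 3.3900 eV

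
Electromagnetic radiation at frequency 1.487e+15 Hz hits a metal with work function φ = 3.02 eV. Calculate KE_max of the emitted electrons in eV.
3.1297 eV

Using Einstein's photoelectric equation: KE_max = hf - φ

First, calculate the photon energy:
E_photon = hf = (6.626×10⁻³⁴ J·s)(1.487e+15 Hz)
E_photon = 6.1497 eV

Then, the maximum kinetic energy:
KE_max = E_photon - φ = 6.1497 eV - 3.02 eV = 3.1297 eV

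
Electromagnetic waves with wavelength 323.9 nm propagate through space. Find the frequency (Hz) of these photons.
9.2557e+14 Hz

Using the wave equation: c = fλ

Solving for frequency:
f = c/λ = (3×10⁸ m/s) / (323.9×10⁻⁹ m)
f = 9.2557e+14 Hz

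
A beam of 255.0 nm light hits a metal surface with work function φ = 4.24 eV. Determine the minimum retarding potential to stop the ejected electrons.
0.6221 V

The stopping potential V_s satisfies: eV_s = KE_max

First, find KE_max using Einstein's equation:
E_photon = hc/λ = 4.8621 eV
KE_max = E_photon - φ = 4.8621 - 4.24 = 0.6221 eV

Since eV_s = KE_max:
V_s = KE_max/e = 0.6221 V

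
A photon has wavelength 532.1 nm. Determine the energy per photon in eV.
2.3301 eV

Using E = hf = hc/λ:

E = hc/λ = (6.626×10⁻³⁴ J·s)(3×10⁸ m/s) / (532.1×10⁻⁹ m)
E = 2.3301 eV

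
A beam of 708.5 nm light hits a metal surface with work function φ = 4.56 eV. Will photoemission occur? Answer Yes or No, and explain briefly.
No

For photoemission, the photon energy must exceed the work function.

Photon energy: E = hc/λ = 1.7500 eV
Work function: φ = 4.56 eV

Since E_photon (1.7500 eV) < φ (4.56 eV), photoemission will NOT occur.
The threshold wavelength is λ₀ = hc/φ = 271.9 nm.
Since 708.5 nm > 271.9 nm, the photons lack sufficient energy.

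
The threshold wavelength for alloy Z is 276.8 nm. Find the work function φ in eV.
4.48 eV

At the threshold wavelength, photon energy equals work function:
φ = hc/λ₀

Calculating:
φ = (6.626×10⁻³⁴ J·s)(3×10⁸ m/s) / (276.8×10⁻⁹ m)
φ = 4.48 eV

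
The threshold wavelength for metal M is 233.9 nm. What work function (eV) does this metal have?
5.30 eV

At the threshold wavelength, photon energy equals work function:
φ = hc/λ₀

Calculating:
φ = (6.626×10⁻³⁴ J·s)(3×10⁸ m/s) / (233.9×10⁻⁹ m)
φ = 5.30 eV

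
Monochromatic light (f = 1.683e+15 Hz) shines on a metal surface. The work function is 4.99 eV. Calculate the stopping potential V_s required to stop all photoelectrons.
1.9703 V

The stopping potential V_s satisfies: eV_s = KE_max

First, find KE_max using Einstein's equation:
E_photon = hf = (6.626×10⁻³⁴ J·s)(1.683e+15 Hz) = 6.9603 eV
KE_max = E_photon - φ = 6.9603 - 4.99 = 1.9703 eV

Since eV_s = KE_max:
V_s = KE_max/e = 1.9703 V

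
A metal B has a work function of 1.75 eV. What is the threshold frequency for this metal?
4.2315e+14 Hz

The threshold frequency is when the photon energy equals the work function:
hf₀ = φ

Solving for f₀:
f₀ = φ/h = (1.75 eV × 1.602×10⁻¹⁹ J/eV) / (6.626×10⁻³⁴ J·s)
f₀ = 4.2315e+14 Hz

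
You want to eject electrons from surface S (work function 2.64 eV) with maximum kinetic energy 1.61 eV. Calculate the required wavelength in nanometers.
291.73 nm

From Einstein's equation: KE_max = hc/λ - φ

Rearranging for λ:
hc/λ = KE_max + φ
λ = hc/(KE_max + φ)

Required photon energy:
E_photon = KE_max + φ = 1.61 + 2.64 = 4.25 eV

Required wavelength:
λ = hc/E_photon = (6.626×10⁻³⁴)(3×10⁸) / (4.25 × 1.602×10⁻¹⁹)
λ = 291.73 nm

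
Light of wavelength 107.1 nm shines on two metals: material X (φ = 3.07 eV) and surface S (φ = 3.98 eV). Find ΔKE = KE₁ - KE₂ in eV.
0.9100 eV

Using KE_max = hc/λ - φ for each metal:

Photon energy: E = hc/λ = 11.5765 eV

For material X (φ₁ = 3.07 eV):
KE₁ = E - φ₁ = 11.5765 - 3.07 = 8.5065 eV

For surface S (φ₂ = 3.98 eV):
KE₂ = E - φ₂ = 11.5765 - 3.98 = 7.5965 eV

Difference:
ΔKE = KE₁ - KE₂ = 8.5065 - 7.5965 = 0.9100 eV

Note: The difference equals the difference in work functions: 3.98 - 3.07 = 0.91 eV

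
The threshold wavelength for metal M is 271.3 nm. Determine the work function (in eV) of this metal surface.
4.57 eV

At the threshold wavelength, photon energy equals work function:
φ = hc/λ₀

Calculating:
φ = (6.626×10⁻³⁴ J·s)(3×10⁸ m/s) / (271.3×10⁻⁹ m)
φ = 4.57 eV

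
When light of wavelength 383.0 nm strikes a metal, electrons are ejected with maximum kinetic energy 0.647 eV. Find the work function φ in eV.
2.59 eV

From Einstein's photoelectric equation: KE_max = hf - φ = hc/λ - φ

Rearranging for φ:
φ = hc/λ - KE_max

Calculate photon energy:
E_photon = hc/λ = 3.2372 eV

Therefore:
φ = 3.2372 - 0.647 = 2.59 eV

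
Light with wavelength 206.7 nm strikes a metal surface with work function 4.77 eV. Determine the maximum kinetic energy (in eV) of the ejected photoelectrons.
1.2283 eV

Using Einstein's photoelectric equation: KE_max = hf - φ = hc/λ - φ

First, calculate the photon energy:
E_photon = hc/λ = (6.626×10⁻³⁴ J·s)(3×10⁸ m/s) / (206.7×10⁻⁹ m)
E_photon = 5.9983 eV

Then, the maximum kinetic energy:
KE_max = E_photon - φ = 5.9983 eV - 4.77 eV = 1.2283 eV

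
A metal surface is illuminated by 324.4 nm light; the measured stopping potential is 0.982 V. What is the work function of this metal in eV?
2.84 eV

The stopping potential gives the maximum kinetic energy: KE_max = eV_s = 0.982 eV

From Einstein's photoelectric equation: KE_max = hc/λ - φ
Rearranging: φ = hc/λ - KE_max

Calculate photon energy:
E_photon = hc/λ = (6.626×10⁻³⁴ J·s)(3×10⁸ m/s) / (324.4×10⁻⁹ m) = 3.8220 eV

Therefore:
φ = 3.8220 - 0.982 = 2.84 eV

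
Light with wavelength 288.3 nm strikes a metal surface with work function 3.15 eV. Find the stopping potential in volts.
1.1505 V

The stopping potential V_s satisfies: eV_s = KE_max

First, find KE_max using Einstein's equation:
E_photon = hc/λ = 4.3005 eV
KE_max = E_photon - φ = 4.3005 - 3.15 = 1.1505 eV

Since eV_s = KE_max:
V_s = KE_max/e = 1.1505 V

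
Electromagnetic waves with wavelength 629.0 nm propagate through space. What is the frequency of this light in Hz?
4.7662e+14 Hz

Using the wave equation: c = fλ

Solving for frequency:
f = c/λ = (3×10⁸ m/s) / (629.0×10⁻⁹ m)
f = 4.7662e+14 Hz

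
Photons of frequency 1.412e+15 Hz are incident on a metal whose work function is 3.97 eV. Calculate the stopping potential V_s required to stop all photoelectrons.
1.8696 V

The stopping potential V_s satisfies: eV_s = KE_max

First, find KE_max using Einstein's equation:
E_photon = hf = (6.626×10⁻³⁴ J·s)(1.412e+15 Hz) = 5.8396 eV
KE_max = E_photon - φ = 5.8396 - 3.97 = 1.8696 eV

Since eV_s = KE_max:
V_s = KE_max/e = 1.8696 V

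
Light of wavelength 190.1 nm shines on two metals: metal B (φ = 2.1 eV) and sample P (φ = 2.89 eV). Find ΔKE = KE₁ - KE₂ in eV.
0.7900 eV

Using KE_max = hc/λ - φ for each metal:

Photon energy: E = hc/λ = 6.5221 eV

For metal B (φ₁ = 2.1 eV):
KE₁ = E - φ₁ = 6.5221 - 2.1 = 4.4221 eV

For sample P (φ₂ = 2.89 eV):
KE₂ = E - φ₂ = 6.5221 - 2.89 = 3.6321 eV

Difference:
ΔKE = KE₁ - KE₂ = 4.4221 - 3.6321 = 0.7900 eV

Note: The difference equals the difference in work functions: 2.89 - 2.1 = 0.79 eV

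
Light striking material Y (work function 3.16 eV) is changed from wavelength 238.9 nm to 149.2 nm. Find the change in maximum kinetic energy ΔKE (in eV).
3.1201 eV

Using Einstein's equation: KE_max = hc/λ - φ

For λ₁ = 238.9 nm:
KE₁ = hc/λ₁ - φ = 5.1898 - 3.16 = 2.0298 eV

For λ₂ = 149.2 nm:
KE₂ = hc/λ₂ - φ = 8.3099 - 3.16 = 5.1499 eV

Change in KE:
ΔKE = KE₂ - KE₁ = 5.1499 - 2.0298 = 3.1201 eV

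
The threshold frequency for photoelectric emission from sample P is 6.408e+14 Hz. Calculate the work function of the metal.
2.65 eV

At the threshold frequency, photon energy equals work function:
φ = hf₀

Calculating:
φ = (6.626×10⁻³⁴ J·s)(6.408e+14 Hz)
φ = 2.65 eV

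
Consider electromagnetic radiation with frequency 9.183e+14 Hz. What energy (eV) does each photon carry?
3.7978 eV

Using E = hf:

E = hf = (6.626×10⁻³⁴ J·s)(9.183e+14 Hz)
E = 3.7978 eV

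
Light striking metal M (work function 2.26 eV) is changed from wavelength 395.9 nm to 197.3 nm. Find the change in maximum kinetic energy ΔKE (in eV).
3.1523 eV

Using Einstein's equation: KE_max = hc/λ - φ

For λ₁ = 395.9 nm:
KE₁ = hc/λ₁ - φ = 3.1317 - 2.26 = 0.8717 eV

For λ₂ = 197.3 nm:
KE₂ = hc/λ₂ - φ = 6.2840 - 2.26 = 4.0240 eV

Change in KE:
ΔKE = KE₂ - KE₁ = 4.0240 - 0.8717 = 3.1523 eV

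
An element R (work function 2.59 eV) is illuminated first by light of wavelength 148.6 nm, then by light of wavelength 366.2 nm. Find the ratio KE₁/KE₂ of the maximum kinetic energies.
7.2308

Using Einstein's equation: KE_max = hc/λ - φ

For λ₁ = 148.6 nm:
E₁ = hc/λ₁ = 8.3435 eV
KE₁ = E₁ - φ = 8.3435 - 2.59 = 5.7535 eV

For λ₂ = 366.2 nm:
E₂ = hc/λ₂ = 3.3857 eV
KE₂ = E₂ - φ = 3.3857 - 2.59 = 0.7957 eV

Ratio: KE₁/KE₂ = 5.7535/0.7957 = 7.2308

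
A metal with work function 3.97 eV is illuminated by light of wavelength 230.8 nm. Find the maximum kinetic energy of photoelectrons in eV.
1.4019 eV

Using Einstein's photoelectric equation: KE_max = hf - φ = hc/λ - φ

First, calculate the photon energy:
E_photon = hc/λ = (6.626×10⁻³⁴ J·s)(3×10⁸ m/s) / (230.8×10⁻⁹ m)
E_photon = 5.3719 eV

Then, the maximum kinetic energy:
KE_max = E_photon - φ = 5.3719 eV - 3.97 eV = 1.4019 eV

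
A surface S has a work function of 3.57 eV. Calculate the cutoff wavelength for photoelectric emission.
347.29 nm

The threshold wavelength is when the photon energy equals the work function:
hc/λ₀ = φ

Solving for λ₀:
λ₀ = hc/φ = (6.626×10⁻³⁴ J·s)(3×10⁸ m/s) / (3.57 eV × 1.602×10⁻¹⁹ J/eV)
λ₀ = 347.29 nm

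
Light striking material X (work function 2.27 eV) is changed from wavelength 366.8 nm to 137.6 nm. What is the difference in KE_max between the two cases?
5.6303 eV

Using Einstein's equation: KE_max = hc/λ - φ

For λ₁ = 366.8 nm:
KE₁ = hc/λ₁ - φ = 3.3802 - 2.27 = 1.1102 eV

For λ₂ = 137.6 nm:
KE₂ = hc/λ₂ - φ = 9.0105 - 2.27 = 6.7405 eV

Change in KE:
ΔKE = KE₂ - KE₁ = 6.7405 - 1.1102 = 5.6303 eV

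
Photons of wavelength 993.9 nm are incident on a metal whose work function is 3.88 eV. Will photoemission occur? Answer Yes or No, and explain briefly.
No

For photoemission, the photon energy must exceed the work function.

Photon energy: E = hc/λ = 1.2475 eV
Work function: φ = 3.88 eV

Since E_photon (1.2475 eV) < φ (3.88 eV), photoemission will NOT occur.
The threshold wavelength is λ₀ = hc/φ = 319.5 nm.
Since 993.9 nm > 319.5 nm, the photons lack sufficient energy.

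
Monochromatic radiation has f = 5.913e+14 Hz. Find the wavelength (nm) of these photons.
507.01 nm

Using the wave equation: c = fλ

Solving for wavelength:
λ = c/f = (3×10⁸ m/s) / (5.913e+14 Hz)
λ = 507.01 nm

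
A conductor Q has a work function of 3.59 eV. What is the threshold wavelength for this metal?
345.36 nm

The threshold wavelength is when the photon energy equals the work function:
hc/λ₀ = φ

Solving for λ₀:
λ₀ = hc/φ = (6.626×10⁻³⁴ J·s)(3×10⁸ m/s) / (3.59 eV × 1.602×10⁻¹⁹ J/eV)
λ₀ = 345.36 nm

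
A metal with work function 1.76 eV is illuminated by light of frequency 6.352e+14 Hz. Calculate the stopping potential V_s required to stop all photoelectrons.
0.8670 V

The stopping potential V_s satisfies: eV_s = KE_max

First, find KE_max using Einstein's equation:
E_photon = hf = (6.626×10⁻³⁴ J·s)(6.352e+14 Hz) = 2.6270 eV
KE_max = E_photon - φ = 2.6270 - 1.76 = 0.8670 eV

Since eV_s = KE_max:
V_s = KE_max/e = 0.8670 V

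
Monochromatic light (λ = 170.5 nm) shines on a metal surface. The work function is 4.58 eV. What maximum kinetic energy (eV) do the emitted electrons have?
2.6918 eV

Using Einstein's photoelectric equation: KE_max = hf - φ = hc/λ - φ

First, calculate the photon energy:
E_photon = hc/λ = (6.626×10⁻³⁴ J·s)(3×10⁸ m/s) / (170.5×10⁻⁹ m)
E_photon = 7.2718 eV

Then, the maximum kinetic energy:
KE_max = E_photon - φ = 7.2718 eV - 4.58 eV = 2.6918 eV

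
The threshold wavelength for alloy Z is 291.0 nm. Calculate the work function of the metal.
4.26 eV

At the threshold wavelength, photon energy equals work function:
φ = hc/λ₀

Calculating:
φ = (6.626×10⁻³⁴ J·s)(3×10⁸ m/s) / (291.0×10⁻⁹ m)
φ = 4.26 eV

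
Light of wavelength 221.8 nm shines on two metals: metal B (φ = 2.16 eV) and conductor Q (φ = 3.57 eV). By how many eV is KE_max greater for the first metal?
1.4100 eV

Using KE_max = hc/λ - φ for each metal:

Photon energy: E = hc/λ = 5.5899 eV

For metal B (φ₁ = 2.16 eV):
KE₁ = E - φ₁ = 5.5899 - 2.16 = 3.4299 eV

For conductor Q (φ₂ = 3.57 eV):
KE₂ = E - φ₂ = 5.5899 - 3.57 = 2.0199 eV

Difference:
ΔKE = KE₁ - KE₂ = 3.4299 - 2.0199 = 1.4100 eV

Note: The difference equals the difference in work functions: 3.57 - 2.16 = 1.41 eV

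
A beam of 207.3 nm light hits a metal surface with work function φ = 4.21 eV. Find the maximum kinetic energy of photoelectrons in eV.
1.7709 eV

Using Einstein's photoelectric equation: KE_max = hf - φ = hc/λ - φ

First, calculate the photon energy:
E_photon = hc/λ = (6.626×10⁻³⁴ J·s)(3×10⁸ m/s) / (207.3×10⁻⁹ m)
E_photon = 5.9809 eV

Then, the maximum kinetic energy:
KE_max = E_photon - φ = 5.9809 eV - 4.21 eV = 1.7709 eV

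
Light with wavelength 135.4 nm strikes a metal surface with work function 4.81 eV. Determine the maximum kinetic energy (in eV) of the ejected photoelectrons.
4.3469 eV

Using Einstein's photoelectric equation: KE_max = hf - φ = hc/λ - φ

First, calculate the photon energy:
E_photon = hc/λ = (6.626×10⁻³⁴ J·s)(3×10⁸ m/s) / (135.4×10⁻⁹ m)
E_photon = 9.1569 eV

Then, the maximum kinetic energy:
KE_max = E_photon - φ = 9.1569 eV - 4.81 eV = 4.3469 eV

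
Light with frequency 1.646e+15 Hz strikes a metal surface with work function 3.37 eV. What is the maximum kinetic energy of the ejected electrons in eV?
3.4373 eV

Using Einstein's photoelectric equation: KE_max = hf - φ

First, calculate the photon energy:
E_photon = hf = (6.626×10⁻³⁴ J·s)(1.646e+15 Hz)
E_photon = 6.8073 eV

Then, the maximum kinetic energy:
KE_max = E_photon - φ = 6.8073 eV - 3.37 eV = 3.4373 eV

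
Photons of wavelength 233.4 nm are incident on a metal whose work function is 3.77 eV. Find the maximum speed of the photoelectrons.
7.3651e+05 m/s

First, find the maximum kinetic energy:
E_photon = hc/λ = 5.3121 eV
KE_max = E_photon - φ = 5.3121 - 3.77 = 1.5421 eV

Convert to Joules: KE_max = 1.5421 × 1.602×10⁻¹⁹ J = 2.4707e-19 J

Then use KE = ½mv² to find velocity:
v = √(2·KE/m) = √(2 × 2.4707e-19 J / 9.109e-31 kg)
v = 7.3651e+05 m/s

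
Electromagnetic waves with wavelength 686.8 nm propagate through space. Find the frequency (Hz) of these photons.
4.3651e+14 Hz

Using the wave equation: c = fλ

Solving for frequency:
f = c/λ = (3×10⁸ m/s) / (686.8×10⁻⁹ m)
f = 4.3651e+14 Hz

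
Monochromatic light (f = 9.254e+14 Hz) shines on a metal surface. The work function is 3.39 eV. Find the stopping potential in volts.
0.4371 V

The stopping potential V_s satisfies: eV_s = KE_max

First, find KE_max using Einstein's equation:
E_photon = hf = (6.626×10⁻³⁴ J·s)(9.254e+14 Hz) = 3.8271 eV
KE_max = E_photon - φ = 3.8271 - 3.39 = 0.4371 eV

Since eV_s = KE_max:
V_s = KE_max/e = 0.4371 V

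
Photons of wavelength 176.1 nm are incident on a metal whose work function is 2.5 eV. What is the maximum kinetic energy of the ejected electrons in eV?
4.5406 eV

Using Einstein's photoelectric equation: KE_max = hf - φ = hc/λ - φ

First, calculate the photon energy:
E_photon = hc/λ = (6.626×10⁻³⁴ J·s)(3×10⁸ m/s) / (176.1×10⁻⁹ m)
E_photon = 7.0406 eV

Then, the maximum kinetic energy:
KE_max = E_photon - φ = 7.0406 eV - 2.5 eV = 4.5406 eV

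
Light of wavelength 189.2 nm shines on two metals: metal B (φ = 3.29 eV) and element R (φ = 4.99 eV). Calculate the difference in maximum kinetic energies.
1.7000 eV

Using KE_max = hc/λ - φ for each metal:

Photon energy: E = hc/λ = 6.5531 eV

For metal B (φ₁ = 3.29 eV):
KE₁ = E - φ₁ = 6.5531 - 3.29 = 3.2631 eV

For element R (φ₂ = 4.99 eV):
KE₂ = E - φ₂ = 6.5531 - 4.99 = 1.5631 eV

Difference:
ΔKE = KE₁ - KE₂ = 3.2631 - 1.5631 = 1.7000 eV

Note: The difference equals the difference in work functions: 4.99 - 3.29 = 1.70 eV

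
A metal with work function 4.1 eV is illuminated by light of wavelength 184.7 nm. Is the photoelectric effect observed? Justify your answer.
Yes

For photoemission, the photon energy must exceed the work function.

Photon energy: E = hc/λ = 6.7127 eV
Work function: φ = 4.1 eV

Since E_photon (6.7127 eV) > φ (4.1 eV), photoemission WILL occur.
The threshold wavelength is λ₀ = hc/φ = 302.4 nm.
Since 184.7 nm < 302.4 nm, the light has sufficient energy.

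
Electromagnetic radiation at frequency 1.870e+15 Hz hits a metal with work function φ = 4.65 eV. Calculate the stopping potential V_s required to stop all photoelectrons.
3.0837 V

The stopping potential V_s satisfies: eV_s = KE_max

First, find KE_max using Einstein's equation:
E_photon = hf = (6.626×10⁻³⁴ J·s)(1.870e+15 Hz) = 7.7337 eV
KE_max = E_photon - φ = 7.7337 - 4.65 = 3.0837 eV

Since eV_s = KE_max:
V_s = KE_max/e = 3.0837 V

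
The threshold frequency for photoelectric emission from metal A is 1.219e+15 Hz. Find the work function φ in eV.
5.04 eV

At the threshold frequency, photon energy equals work function:
φ = hf₀

Calculating:
φ = (6.626×10⁻³⁴ J·s)(1.219e+15 Hz)
φ = 5.04 eV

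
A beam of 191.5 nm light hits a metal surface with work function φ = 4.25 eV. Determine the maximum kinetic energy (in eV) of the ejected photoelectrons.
2.2244 eV

Using Einstein's photoelectric equation: KE_max = hf - φ = hc/λ - φ

First, calculate the photon energy:
E_photon = hc/λ = (6.626×10⁻³⁴ J·s)(3×10⁸ m/s) / (191.5×10⁻⁹ m)
E_photon = 6.4744 eV

Then, the maximum kinetic energy:
KE_max = E_photon - φ = 6.4744 eV - 4.25 eV = 2.2244 eV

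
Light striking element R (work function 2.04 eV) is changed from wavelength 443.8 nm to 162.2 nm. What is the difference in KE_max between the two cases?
4.8502 eV

Using Einstein's equation: KE_max = hc/λ - φ

For λ₁ = 443.8 nm:
KE₁ = hc/λ₁ - φ = 2.7937 - 2.04 = 0.7537 eV

For λ₂ = 162.2 nm:
KE₂ = hc/λ₂ - φ = 7.6439 - 2.04 = 5.6039 eV

Change in KE:
ΔKE = KE₂ - KE₁ = 5.6039 - 0.7537 = 4.8502 eV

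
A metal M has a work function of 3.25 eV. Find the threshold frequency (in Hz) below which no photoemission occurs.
7.8585e+14 Hz

The threshold frequency is when the photon energy equals the work function:
hf₀ = φ

Solving for f₀:
f₀ = φ/h = (3.25 eV × 1.602×10⁻¹⁹ J/eV) / (6.626×10⁻³⁴ J·s)
f₀ = 7.8585e+14 Hz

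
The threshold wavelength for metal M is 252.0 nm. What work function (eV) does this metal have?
4.92 eV

At the threshold wavelength, photon energy equals work function:
φ = hc/λ₀

Calculating:
φ = (6.626×10⁻³⁴ J·s)(3×10⁸ m/s) / (252.0×10⁻⁹ m)
φ = 4.92 eV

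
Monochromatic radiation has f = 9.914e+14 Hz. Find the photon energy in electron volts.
4.1001 eV

Using E = hf:

E = hf = (6.626×10⁻³⁴ J·s)(9.914e+14 Hz)
E = 4.1001 eV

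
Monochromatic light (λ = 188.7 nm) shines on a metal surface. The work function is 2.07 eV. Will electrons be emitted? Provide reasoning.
Yes

For photoemission, the photon energy must exceed the work function.

Photon energy: E = hc/λ = 6.5704 eV
Work function: φ = 2.07 eV

Since E_photon (6.5704 eV) > φ (2.07 eV), photoemission WILL occur.
The threshold wavelength is λ₀ = hc/φ = 599.0 nm.
Since 188.7 nm < 599.0 nm, the light has sufficient energy.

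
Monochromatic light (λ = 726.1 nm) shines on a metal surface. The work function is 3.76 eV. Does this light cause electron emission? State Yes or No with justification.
No

For photoemission, the photon energy must exceed the work function.

Photon energy: E = hc/λ = 1.7075 eV
Work function: φ = 3.76 eV

Since E_photon (1.7075 eV) < φ (3.76 eV), photoemission will NOT occur.
The threshold wavelength is λ₀ = hc/φ = 329.7 nm.
Since 726.1 nm > 329.7 nm, the photons lack sufficient energy.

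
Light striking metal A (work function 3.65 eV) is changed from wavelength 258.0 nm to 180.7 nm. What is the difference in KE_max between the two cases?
2.0557 eV

Using Einstein's equation: KE_max = hc/λ - φ

For λ₁ = 258.0 nm:
KE₁ = hc/λ₁ - φ = 4.8056 - 3.65 = 1.1556 eV

For λ₂ = 180.7 nm:
KE₂ = hc/λ₂ - φ = 6.8613 - 3.65 = 3.2113 eV

Change in KE:
ΔKE = KE₂ - KE₁ = 3.2113 - 1.1556 = 2.0557 eV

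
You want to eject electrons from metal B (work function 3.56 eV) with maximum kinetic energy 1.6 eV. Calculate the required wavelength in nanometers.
240.28 nm

From Einstein's equation: KE_max = hc/λ - φ

Rearranging for λ:
hc/λ = KE_max + φ
λ = hc/(KE_max + φ)

Required photon energy:
E_photon = KE_max + φ = 1.6 + 3.56 = 5.16 eV

Required wavelength:
λ = hc/E_photon = (6.626×10⁻³⁴)(3×10⁸) / (5.16 × 1.602×10⁻¹⁹)
λ = 240.28 nm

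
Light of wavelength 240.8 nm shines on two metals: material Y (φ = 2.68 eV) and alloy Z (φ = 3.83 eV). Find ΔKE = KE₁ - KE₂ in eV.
1.1500 eV

Using KE_max = hc/λ - φ for each metal:

Photon energy: E = hc/λ = 5.1488 eV

For material Y (φ₁ = 2.68 eV):
KE₁ = E - φ₁ = 5.1488 - 2.68 = 2.4688 eV

For alloy Z (φ₂ = 3.83 eV):
KE₂ = E - φ₂ = 5.1488 - 3.83 = 1.3188 eV

Difference:
ΔKE = KE₁ - KE₂ = 2.4688 - 1.3188 = 1.1500 eV

Note: The difference equals the difference in work functions: 3.83 - 2.68 = 1.15 eV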